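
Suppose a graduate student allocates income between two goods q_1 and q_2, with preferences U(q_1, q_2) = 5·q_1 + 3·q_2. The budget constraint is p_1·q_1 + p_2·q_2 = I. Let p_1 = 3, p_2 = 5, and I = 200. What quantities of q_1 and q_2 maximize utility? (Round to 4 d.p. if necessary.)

q_1* = 66.6667, q_2* = 0

q_1 gives more utility per dollar, so spend all income on q_1: q_1* = I/p_1, q_2* = 0.
Numerically: q_1* = 66.6667, q_2* = 0.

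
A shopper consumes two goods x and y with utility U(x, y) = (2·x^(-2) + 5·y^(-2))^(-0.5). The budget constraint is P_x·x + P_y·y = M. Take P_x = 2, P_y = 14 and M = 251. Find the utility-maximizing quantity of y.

MU_x ∝ 2·x^(-3), MU_y ∝ 5·y^(-3), so MRS = (2/5)·(y/x)^(3) = P_x/P_y.
Solve for the ratio: y/x = [(5/2)·P_x/P_y]^(1/3).
Substitute y = (y/x)·x into the budget: x* = M/(P_x + P_y·(y/x)).
Numerically y/x = 0.709492, so x* = 251/(2 + 14·0.709492) = 21.0343 and y* = 0.709492·21.0343 = 14.9237.

y* = 14.9237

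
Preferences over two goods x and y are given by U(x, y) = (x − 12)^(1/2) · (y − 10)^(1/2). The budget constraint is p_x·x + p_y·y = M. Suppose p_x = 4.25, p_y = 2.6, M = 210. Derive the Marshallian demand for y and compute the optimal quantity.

y* = 35.5769

Substituting into the budget: x* = 12 + 0.5·(M − 12·p_x − 10·p_y)/p_x, and y* = 10 + 0.5·(…)/p_y.
Discretionary income = 210 − 12·4.25 − 10·2.6 = 133; y* = 10 + 0.5·133/2.6 = 35.5769.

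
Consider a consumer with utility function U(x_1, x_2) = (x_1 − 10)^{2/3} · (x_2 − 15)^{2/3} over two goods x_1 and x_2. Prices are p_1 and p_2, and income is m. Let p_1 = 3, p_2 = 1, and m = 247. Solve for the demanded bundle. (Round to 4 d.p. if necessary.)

Let x_1' = x_1−10, x_2' = x_2−15. MRS = x_2'/x_1' = p_1/p_2.
After buying the subsistence bundle (10, 15), a share 0.5 of the remaining income goes to x_1: x_1* = 10 + 0.5·(m − 10p_1 − 15p_2)/p_1.
Discretionary income = 247 − 10·3 − 15·1 = 202; x_1* = 10 + 0.5·202/3 = 43.6667; x_2* = 15 + 0.5·202/1 = 116.

x_1* = 43.6667, x_2* = 116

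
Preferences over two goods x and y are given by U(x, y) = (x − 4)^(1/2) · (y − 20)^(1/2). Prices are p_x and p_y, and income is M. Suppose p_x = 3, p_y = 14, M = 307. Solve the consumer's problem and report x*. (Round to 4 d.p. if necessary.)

This is Cobb-Douglas in (x−4, y−20): tangency gives 0.5·p_y·(y−20) = 0.5·p_x·(x−4).
After buying the subsistence bundle (4, 20), a share 0.5 of the remaining income goes to x: x* = 4 + 0.5·(M − 4p_x − 20p_y)/p_x.
Discretionary income = 307 − 4·3 − 20·14 = 15; x* = 4 + 0.5·15/3 = 6.5.

x* = 6.5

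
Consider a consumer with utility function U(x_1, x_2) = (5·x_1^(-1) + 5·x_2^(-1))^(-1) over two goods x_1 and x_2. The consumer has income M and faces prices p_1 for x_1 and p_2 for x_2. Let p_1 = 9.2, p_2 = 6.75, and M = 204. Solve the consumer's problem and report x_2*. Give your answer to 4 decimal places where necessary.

x_2* = 13.9436

From the CES first-order condition, (x_2/x_1)^(2) = p_1/p_2.
Hence x_2/x_1 = (p_1/p_2)^(1/(2)), i.e. raised to the 0.5 power.
Substitute x_2 = (x_2/x_1)·x_1 into the budget: x_1* = M/(p_1 + p_2·(x_2/x_1)).
Numerically x_2/x_1 = 1.16746, so x_1* = 204/(9.2 + 6.75·1.16746) = 11.9435 and x_2* = 1.16746·11.9435 = 13.9436.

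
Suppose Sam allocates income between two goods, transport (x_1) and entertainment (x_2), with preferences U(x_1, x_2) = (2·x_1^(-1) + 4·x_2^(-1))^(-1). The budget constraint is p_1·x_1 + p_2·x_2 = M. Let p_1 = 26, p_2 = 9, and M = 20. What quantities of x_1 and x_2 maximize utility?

From the CES first-order condition, (1/2)·(x_2/x_1)^(2) = p_1/p_2.
Solve for the ratio: x_2/x_1 = [2·p_1/p_2]^(0.5).
Substitute x_2 = (x_2/x_1)·x_1 into the budget: x_1* = M/(p_1 + p_2·(x_2/x_1)).
Numerically x_2/x_1 = 2.403701, so x_1* = 20/(26 + 9·2.403701) = 0.4199 and x_2* = 2.403701·0.4199 = 1.0093.

x_1* = 0.4199, x_2* = 1.0093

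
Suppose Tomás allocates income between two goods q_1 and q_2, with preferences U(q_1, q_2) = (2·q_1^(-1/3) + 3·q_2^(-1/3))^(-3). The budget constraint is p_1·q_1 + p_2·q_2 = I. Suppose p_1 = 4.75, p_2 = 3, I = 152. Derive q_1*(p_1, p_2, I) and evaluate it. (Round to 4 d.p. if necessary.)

From the CES first-order condition, (2/3)·(q_2/q_1)^(4/3) = p_1/p_2.
Hence q_2/q_1 = ((3/2)·p_1/p_2)^(1/(4/3)), i.e. raised to the 0.75 power.
With the ratio pinned down, the budget gives q_1* = I/(p_1 + p_2·(q_2/q_1)) and q_2* = (q_2/q_1)·q_1*.
Numerically q_2/q_1 = 1.913144, so q_1* = 152/(4.75 + 3·1.913144) = 14.4908.

q_1* = 14.4908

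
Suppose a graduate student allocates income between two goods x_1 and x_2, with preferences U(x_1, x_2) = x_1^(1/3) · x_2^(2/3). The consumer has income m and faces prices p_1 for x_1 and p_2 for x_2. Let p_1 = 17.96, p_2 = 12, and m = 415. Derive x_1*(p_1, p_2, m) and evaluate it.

x_1* = 7.7023

Demand: x_1*(p_1,p_2,m) = 1/3·m/p_1 and x_2* = 2/3·m/p_2.
At p_1=17.96, p_2=12, m=415: x_1* = 1/3·415/17.96 = 7.7023.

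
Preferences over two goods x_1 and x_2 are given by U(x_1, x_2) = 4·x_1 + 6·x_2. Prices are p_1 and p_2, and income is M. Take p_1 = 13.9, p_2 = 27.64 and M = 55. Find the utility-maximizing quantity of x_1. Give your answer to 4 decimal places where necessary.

Linear utility — the consumer picks whichever good has higher MU/price: 4/13.9 = 0.2878 vs 6/27.64 = 0.2171.
x_1 gives more utility per dollar, so spend all income on x_1: x_1* = M/p_1, x_2* = 0.
Numerically: x_1* = 3.9568, x_2* = 0.

x_1* = 3.9568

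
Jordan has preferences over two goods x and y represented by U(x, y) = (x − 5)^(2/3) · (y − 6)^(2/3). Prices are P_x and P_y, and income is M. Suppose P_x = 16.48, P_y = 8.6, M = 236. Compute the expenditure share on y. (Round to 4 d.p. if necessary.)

Substituting into the budget: x* = 5 + 0.5·(M − 5·P_x − 6·P_y)/P_x, and y* = 6 + 0.5·(…)/P_y.
Discretionary income = 236 − 5·16.48 − 6·8.6 = 102; x* = 5 + 0.5·102/16.48 = 8.0947; y* = 6 + 0.5·102/8.6 = 11.9302.
Expenditure on y: 8.6·11.9302 = 102.6; share = 0.4347.

share on y = 0.4347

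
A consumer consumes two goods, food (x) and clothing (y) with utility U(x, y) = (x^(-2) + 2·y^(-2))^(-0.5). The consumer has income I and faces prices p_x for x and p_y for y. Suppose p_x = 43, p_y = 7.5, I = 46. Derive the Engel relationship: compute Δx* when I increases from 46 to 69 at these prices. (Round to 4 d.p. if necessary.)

Δx* = 0.3839

MRS = MU_x/MU_y = (1/2)·(y/x)^(3). Set equal to p_x/p_y.
Hence y/x = (2·p_x/p_y)^(1/(3)), i.e. raised to the 1/3 power.
With the ratio pinned down, the budget gives x* = I/(p_x + p_y·(y/x)) and y* = (y/x)·x*.
Numerically y/x = 2.254996, so x* = 46/(43 + 7.5·2.254996) = 0.7678.
At I' = 69: x* = 1.1517. Change: 1.1517 − 0.7678 = 0.3839.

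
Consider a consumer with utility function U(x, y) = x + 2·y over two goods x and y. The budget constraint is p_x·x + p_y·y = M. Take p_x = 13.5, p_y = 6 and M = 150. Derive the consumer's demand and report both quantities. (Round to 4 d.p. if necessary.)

x* = 0, y* = 25

Linear utility — the consumer picks whichever good has higher MU/price: 1/13.5 = 0.0741 vs 2/6 = 0.3333.
y gives more utility per dollar, so spend all income on y: y* = M/p_y, x* = 0.
Numerically: x* = 0, y* = 25.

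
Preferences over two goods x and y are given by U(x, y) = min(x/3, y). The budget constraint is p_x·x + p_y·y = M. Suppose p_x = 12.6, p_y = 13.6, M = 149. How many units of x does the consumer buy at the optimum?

x* = 8.6965

Leontief preferences: the optimum is at the kink where x/3 = y/1, i.e. y = (1/3)·x.
Budget: p_x·x + p_y·(1/3)·x = M, so (3·p_x + p_y)·x = 3·M.
Demand: x*(p_x,p_y,M) = 3·M/(3·p_x + p_y), y* = M/(3·p_x + p_y).
Here 3·12.6 + 13.6 = 51.4, giving x* = 8.6965.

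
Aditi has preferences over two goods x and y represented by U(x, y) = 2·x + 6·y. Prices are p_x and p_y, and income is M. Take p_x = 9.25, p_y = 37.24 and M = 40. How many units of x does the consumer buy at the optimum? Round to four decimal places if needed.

Perfect substitutes: compare marginal utility per dollar. 2/p_x vs 6/p_y → 0.2162 vs 0.1611.
x gives more utility per dollar, so spend all income on x: x* = M/p_x, y* = 0.
Numerically: x* = 4.3243, y* = 0.

x* = 4.3243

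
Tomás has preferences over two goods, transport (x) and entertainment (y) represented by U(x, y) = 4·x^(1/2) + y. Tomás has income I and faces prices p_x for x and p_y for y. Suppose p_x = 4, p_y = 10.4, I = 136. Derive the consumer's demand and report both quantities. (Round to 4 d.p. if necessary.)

x* = 27.04, y* = 2.6769

Utility is quasi-linear in y; the FOC for x is 2/√x = p_x/p_y.
Solve: √x = 2·p_y/p_x, so x*(p_x,p_y) = (2·p_y/p_x)², and y* = (I − p_x·x*)/p_y.
Plugging in: x* = (2·10.4/4)² = 27.04, y* = 2.6769.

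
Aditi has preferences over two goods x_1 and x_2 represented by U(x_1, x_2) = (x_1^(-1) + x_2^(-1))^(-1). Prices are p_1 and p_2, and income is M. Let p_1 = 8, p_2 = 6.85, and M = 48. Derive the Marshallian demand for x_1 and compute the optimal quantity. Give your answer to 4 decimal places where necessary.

From the CES first-order condition, (x_2/x_1)^(2) = p_1/p_2.
Solve for the ratio: x_2/x_1 = [p_1/p_2]^(0.5).
Substitute x_2 = (x_2/x_1)·x_1 into the budget: x_1* = M/(p_1 + p_2·(x_2/x_1)).
Numerically x_2/x_1 = 1.080686, so x_1* = 48/(8 + 6.85·1.080686) = 3.1163.

x_1* = 3.1163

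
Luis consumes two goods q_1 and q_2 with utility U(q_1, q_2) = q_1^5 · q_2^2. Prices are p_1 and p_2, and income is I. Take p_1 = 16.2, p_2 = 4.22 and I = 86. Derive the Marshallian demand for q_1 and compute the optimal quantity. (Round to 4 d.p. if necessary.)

q_1* = 3.7919

Tangency: MRS = (5/2)·q_2/q_1 = p_1/p_2.
So 5·p_2·q_2 = 2·p_1·q_1; combined with the budget, a share 5/7 of income goes to q_1.
Demand: q_1*(p_1,p_2,I) = 5/7·I/p_1 and q_2* = 2/7·I/p_2.
At p_1=16.2, p_2=4.22, I=86: q_1* = 5/7·86/16.2 = 3.7919.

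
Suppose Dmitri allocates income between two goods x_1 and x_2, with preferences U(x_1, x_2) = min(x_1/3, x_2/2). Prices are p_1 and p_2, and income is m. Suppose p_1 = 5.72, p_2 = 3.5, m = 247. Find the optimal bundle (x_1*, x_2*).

x_1* = 30.6705, x_2* = 20.447

Leontief preferences: the optimum is at the kink where x_1/3 = x_2/2, i.e. x_2 = (2/3)·x_1.
Budget: p_1·x_1 + p_2·(2/3)·x_1 = m, so (3·p_1 + 2·p_2)·x_1 = 3·m.
Demand: x_1*(p_1,p_2,m) = 3·m/(3·p_1 + 2·p_2), x_2* = 2·m/(3·p_1 + 2·p_2).
Here 3·5.72 + 2·3.5 = 24.16, giving x_1* = 30.6705 and x_2* = 20.447.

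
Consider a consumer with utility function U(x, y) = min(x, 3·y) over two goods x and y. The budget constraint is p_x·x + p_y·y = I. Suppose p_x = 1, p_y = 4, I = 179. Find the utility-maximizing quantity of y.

y* = 25.5714

Leontief preferences: the optimum is at the kink where x/3 = y/1, i.e. y = (1/3)·x.
Budget: p_x·x + p_y·(1/3)·x = I, so (3·p_x + p_y)·x = 3·I.
Demand: x*(p_x,p_y,I) = 3·I/(3·p_x + p_y), y* = I/(3·p_x + p_y).
Here 3·1 + 4 = 7, giving y* = 25.5714.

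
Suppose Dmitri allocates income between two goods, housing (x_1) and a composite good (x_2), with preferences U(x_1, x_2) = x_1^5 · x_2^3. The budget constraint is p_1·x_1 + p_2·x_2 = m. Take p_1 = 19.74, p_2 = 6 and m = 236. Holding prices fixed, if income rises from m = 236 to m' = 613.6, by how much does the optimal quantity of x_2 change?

Demand: x_1*(p_1,p_2,m) = 0.625·m/p_1 and x_2* = 0.375·m/p_2.
At p_1=19.74, p_2=6, m=236: x_2* = 0.375·236/6 = 14.75.
At m' = 613.6: x_2* = 38.35. Change: 38.35 − 14.75 = 23.6.

Δx_2* = 23.6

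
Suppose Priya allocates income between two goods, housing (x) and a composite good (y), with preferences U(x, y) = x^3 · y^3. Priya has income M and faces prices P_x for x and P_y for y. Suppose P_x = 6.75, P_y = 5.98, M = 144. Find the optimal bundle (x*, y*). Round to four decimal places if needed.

The MRS is y/x. Set MRS = P_x/P_y.
So 3·P_y·y = 3·P_x·x; combined with the budget, a share 0.5 of income goes to x.
Demand: x*(P_x,P_y,M) = 0.5·M/P_x and y* = 0.5·M/P_y.
At P_x=6.75, P_y=5.98, M=144: x* = 0.5·144/6.75 = 10.6667, y* = 12.0401.

x* = 10.6667, y* = 12.0401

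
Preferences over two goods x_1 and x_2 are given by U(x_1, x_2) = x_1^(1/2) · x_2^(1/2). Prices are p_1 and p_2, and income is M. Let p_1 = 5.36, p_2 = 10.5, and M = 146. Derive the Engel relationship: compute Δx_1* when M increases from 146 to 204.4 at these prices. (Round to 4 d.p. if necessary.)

Tangency: MRS = x_2/x_1 = p_1/p_2.
Rearranging, p_2·x_2 = p_1·x_1. Substituting into the budget gives p_1·x_1·(1 + 1) = M.
Demand: x_1*(p_1,p_2,M) = 0.5·M/p_1 and x_2* = 0.5·M/p_2.
At p_1=5.36, p_2=10.5, M=146: x_1* = 0.5·146/5.36 = 13.6194.
At M' = 204.4: x_1* = 19.0672. Change: 19.0672 − 13.6194 = 5.4478.

Δx_1* = 5.4478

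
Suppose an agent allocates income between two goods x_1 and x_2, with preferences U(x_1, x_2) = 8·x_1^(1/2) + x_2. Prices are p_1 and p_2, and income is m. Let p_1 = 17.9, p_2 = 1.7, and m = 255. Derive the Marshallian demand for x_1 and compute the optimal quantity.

Utility is quasi-linear in x_2; the FOC for x_1 is 4/√x_1 = p_1/p_2.
Thus x_1* = (4·p_2/p_1)² — independent of m — with the rest of income spent on x_2.
Plugging in: x_1* = (4·1.7/17.9)² = 0.1443.

x_1* = 0.1443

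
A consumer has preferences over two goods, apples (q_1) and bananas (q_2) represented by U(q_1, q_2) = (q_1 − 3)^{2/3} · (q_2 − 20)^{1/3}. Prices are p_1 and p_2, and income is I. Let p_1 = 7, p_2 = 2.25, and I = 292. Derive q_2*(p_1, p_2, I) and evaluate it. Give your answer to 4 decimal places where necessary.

q_2* = 53.4815

This is Cobb-Douglas in (q_1−3, q_2−20): tangency gives 2/3·p_2·(q_2−20) = 1/3·p_1·(q_1−3).
Substituting into the budget: q_1* = 3 + 2/3·(I − 3·p_1 − 20·p_2)/p_1, and q_2* = 20 + 1/3·(…)/p_2.
Discretionary income = 292 − 3·7 − 20·2.25 = 226; q_2* = 20 + 1/3·226/2.25 = 53.4815.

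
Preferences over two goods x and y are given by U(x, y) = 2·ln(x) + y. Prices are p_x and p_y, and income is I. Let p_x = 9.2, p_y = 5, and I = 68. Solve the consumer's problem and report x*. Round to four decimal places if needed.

Set MRS = p_x/p_y: (2/x)/1 = p_x/p_y.
So x*(p_x,p_y) = 2·p_y/p_x, independent of income; and y* = (I − 2·p_y)/p_y.
At the given prices: x* = 2·5/9.2 = 1.087.

x* = 1.087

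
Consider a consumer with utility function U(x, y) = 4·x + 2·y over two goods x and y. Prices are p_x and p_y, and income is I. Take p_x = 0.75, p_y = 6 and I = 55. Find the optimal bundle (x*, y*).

x* = 73.3333, y* = 0

x gives more utility per dollar, so spend all income on x: x* = I/p_x, y* = 0.
Numerically: x* = 73.3333, y* = 0.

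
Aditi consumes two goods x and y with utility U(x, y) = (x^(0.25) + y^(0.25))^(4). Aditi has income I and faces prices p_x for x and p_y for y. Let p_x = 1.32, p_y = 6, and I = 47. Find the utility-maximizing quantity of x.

x* = 22.2027

MU_x ∝ x^(-0.75), MU_y ∝ y^(-0.75), so MRS = (y/x)^(0.75) = p_x/p_y.
Solve for the ratio: y/x = [p_x/p_y]^(4/3).
With the ratio pinned down, the budget gives x* = I/(p_x + p_y·(y/x)) and y* = (y/x)·x*.
Numerically y/x = 0.13281, so x* = 47/(1.32 + 6·0.13281) = 22.2027.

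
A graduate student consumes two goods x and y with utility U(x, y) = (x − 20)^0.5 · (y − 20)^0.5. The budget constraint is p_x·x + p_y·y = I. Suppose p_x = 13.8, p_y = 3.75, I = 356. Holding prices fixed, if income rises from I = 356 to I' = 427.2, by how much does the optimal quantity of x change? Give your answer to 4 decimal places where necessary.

This is Cobb-Douglas in (x−20, y−20): tangency gives 0.5·p_y·(y−20) = 0.5·p_x·(x−20).
After buying the subsistence bundle (20, 20), a share 0.5 of the remaining income goes to x: x* = 20 + 0.5·(I − 20p_x − 20p_y)/p_x.
Discretionary income = 356 − 20·13.8 − 20·3.75 = 5; x* = 20 + 0.5·5/13.8 = 20.1812.
At I' = 427.2: x* = 22.7609. Change: 22.7609 − 20.1812 = 2.5797.

Δx* = 2.5797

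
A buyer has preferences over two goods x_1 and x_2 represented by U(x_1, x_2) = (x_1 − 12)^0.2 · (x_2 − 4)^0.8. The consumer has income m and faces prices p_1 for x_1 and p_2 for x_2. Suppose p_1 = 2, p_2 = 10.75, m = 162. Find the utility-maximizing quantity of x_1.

x_1* = 21.5

This is Cobb-Douglas in (x_1−12, x_2−4): tangency gives 0.2·p_2·(x_2−4) = 0.8·p_1·(x_1−12).
Substituting into the budget: x_1* = 12 + 0.2·(m − 12·p_1 − 4·p_2)/p_1, and x_2* = 4 + 0.8·(…)/p_2.
Discretionary income = 162 − 12·2 − 4·10.75 = 95; x_1* = 12 + 0.2·95/2 = 21.5.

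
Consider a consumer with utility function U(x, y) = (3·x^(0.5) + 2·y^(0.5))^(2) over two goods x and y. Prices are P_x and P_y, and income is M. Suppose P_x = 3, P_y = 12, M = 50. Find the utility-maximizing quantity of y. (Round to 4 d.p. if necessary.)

MRS = MU_x/MU_y = (3/2)·(y/x)^(0.5). Set equal to P_x/P_y.
Hence y/x = ((2/3)·P_x/P_y)^(1/(0.5)), i.e. raised to the 2 power.
With the ratio pinned down, the budget gives x* = M/(P_x + P_y·(y/x)) and y* = (y/x)·x*.
Numerically y/x = 0.027778, so x* = 50/(3 + 12·0.027778) = 15 and y* = 0.027778·15 = 0.4167.

y* = 0.4167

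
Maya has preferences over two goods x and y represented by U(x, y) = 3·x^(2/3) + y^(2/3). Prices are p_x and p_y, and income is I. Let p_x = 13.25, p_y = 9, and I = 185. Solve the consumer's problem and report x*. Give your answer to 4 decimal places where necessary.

From the CES first-order condition, 3·(y/x)^(1/3) = p_x/p_y.
Solve for the ratio: y/x = [(1/3)·p_x/p_y]^(3).
With the ratio pinned down, the budget gives x* = I/(p_x + p_y·(y/x)) and y* = (y/x)·x*.
Numerically y/x = 0.118183, so x* = 185/(13.25 + 9·0.118183) = 12.9247.

x* = 12.9247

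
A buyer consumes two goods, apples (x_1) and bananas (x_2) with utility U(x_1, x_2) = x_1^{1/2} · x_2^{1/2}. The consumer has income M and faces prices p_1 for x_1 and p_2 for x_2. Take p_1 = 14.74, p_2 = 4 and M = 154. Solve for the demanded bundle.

MU_x_1/MU_x_2 = (0.5·x_2)/(0.5·x_1); tangency sets this equal to p_1/p_2.
Rearranging, p_2·x_2 = p_1·x_1. Substituting into the budget gives p_1·x_1·(1 + 1) = M.
Demand: x_1*(p_1,p_2,M) = 0.5·M/p_1 and x_2* = 0.5·M/p_2.
At p_1=14.74, p_2=4, M=154: x_1* = 0.5·154/14.74 = 5.2239, x_2* = 19.25.

x_1* = 5.2239, x_2* = 19.25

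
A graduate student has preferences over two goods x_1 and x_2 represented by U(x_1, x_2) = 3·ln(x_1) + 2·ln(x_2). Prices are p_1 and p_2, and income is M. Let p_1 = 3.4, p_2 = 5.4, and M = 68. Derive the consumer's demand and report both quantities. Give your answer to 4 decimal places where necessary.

Tangency: MRS = (3/2)·x_2/x_1 = p_1/p_2.
So 3·p_2·x_2 = 2·p_1·x_1; combined with the budget, a share 0.6 of income goes to x_1.
Demand: x_1*(p_1,p_2,M) = 0.6·M/p_1 and x_2* = 0.4·M/p_2.
At p_1=3.4, p_2=5.4, M=68: x_1* = 0.6·68/3.4 = 12, x_2* = 5.037.

x_1* = 12, x_2* = 5.037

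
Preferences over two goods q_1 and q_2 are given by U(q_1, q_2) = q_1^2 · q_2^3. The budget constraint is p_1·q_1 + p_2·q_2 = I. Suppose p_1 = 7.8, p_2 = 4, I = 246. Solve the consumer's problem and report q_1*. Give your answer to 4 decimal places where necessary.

Tangency: MRS = (2/3)·q_2/q_1 = p_1/p_2.
So 2·p_2·q_2 = 3·p_1·q_1; combined with the budget, a share 0.4 of income goes to q_1.
Demand: q_1*(p_1,p_2,I) = 0.4·I/p_1 and q_2* = 0.6·I/p_2.
At p_1=7.8, p_2=4, I=246: q_1* = 0.4·246/7.8 = 12.6154.

q_1* = 12.6154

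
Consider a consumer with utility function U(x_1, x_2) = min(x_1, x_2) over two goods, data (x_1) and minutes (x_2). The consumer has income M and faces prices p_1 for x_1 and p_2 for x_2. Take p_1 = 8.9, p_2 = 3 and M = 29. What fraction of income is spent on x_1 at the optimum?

With perfect complements, no substitution: consume in ratio x_1:x_2 = 1:1.
Budget: p_1·x_1 + p_2·x_1 = M, so (p_1 + p_2)·x_1 = M.
Demand: x_1*(p_1,p_2,M) = M/(p_1 + p_2), x_2* = M/(p_1 + p_2).
Here 8.9 + 3 = 11.9, giving x_1* = 2.437 and x_2* = 2.437.
Expenditure on x_1: 8.9·2.437 = 21.6891; share = 0.7479.

share on x_1 = 0.7479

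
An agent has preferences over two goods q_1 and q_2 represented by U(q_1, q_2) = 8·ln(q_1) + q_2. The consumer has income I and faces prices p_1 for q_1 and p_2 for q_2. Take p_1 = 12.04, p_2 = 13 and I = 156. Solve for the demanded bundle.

Set MRS = p_1/p_2: (8/q_1)/1 = p_1/p_2.
So q_1*(p_1,p_2) = 8·p_2/p_1, independent of income; and q_2* = (I − 8·p_2)/p_2.
At the given prices: q_1* = 8·13/12.04 = 8.6379, and q_2* = 4.

q_1* = 8.6379, q_2* = 4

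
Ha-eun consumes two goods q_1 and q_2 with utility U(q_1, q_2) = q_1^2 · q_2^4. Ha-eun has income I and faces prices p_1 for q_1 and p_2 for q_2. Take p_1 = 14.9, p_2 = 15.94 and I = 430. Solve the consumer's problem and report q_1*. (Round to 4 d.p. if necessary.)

q_1* = 9.6197

Demand: q_1*(p_1,p_2,I) = 1/3·I/p_1 and q_2* = 2/3·I/p_2.
At p_1=14.9, p_2=15.94, I=430: q_1* = 1/3·430/14.9 = 9.6197.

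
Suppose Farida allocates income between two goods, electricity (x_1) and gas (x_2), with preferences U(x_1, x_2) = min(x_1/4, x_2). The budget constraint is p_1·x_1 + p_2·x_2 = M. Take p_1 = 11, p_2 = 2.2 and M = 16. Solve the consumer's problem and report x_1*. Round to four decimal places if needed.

x_1* = 1.3853

Leontief preferences: the optimum is at the kink where x_1/4 = x_2/1, i.e. x_2 = (1/4)·x_1.
Budget: p_1·x_1 + p_2·(1/4)·x_1 = M, so (4·p_1 + p_2)·x_1 = 4·M.
Demand: x_1*(p_1,p_2,M) = 4·M/(4·p_1 + p_2), x_2* = M/(4·p_1 + p_2).
Here 4·11 + 2.2 = 46.2, giving x_1* = 1.3853.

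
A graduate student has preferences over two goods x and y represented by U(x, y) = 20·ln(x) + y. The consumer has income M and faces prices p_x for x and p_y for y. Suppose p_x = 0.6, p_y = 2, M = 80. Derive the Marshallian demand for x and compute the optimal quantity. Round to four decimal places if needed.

Set MRS = p_x/p_y: (20/x)/1 = p_x/p_y.
So x*(p_x,p_y) = 20·p_y/p_x, independent of income; and y* = (M − 20·p_y)/p_y.
At the given prices: x* = 20·2/0.6 = 66.6667.

x* = 66.6667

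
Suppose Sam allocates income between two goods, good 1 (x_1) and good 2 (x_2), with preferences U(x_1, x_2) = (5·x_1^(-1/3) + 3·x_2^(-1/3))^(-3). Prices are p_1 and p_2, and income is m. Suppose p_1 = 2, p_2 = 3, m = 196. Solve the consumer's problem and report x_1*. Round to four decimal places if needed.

x_1* = 55.8576

MU_x_1 ∝ 5·x_1^(-4/3), MU_x_2 ∝ 3·x_2^(-4/3), so MRS = (5/3)·(x_2/x_1)^(4/3) = p_1/p_2.
Hence x_2/x_1 = ((3/5)·p_1/p_2)^(1/(4/3)), i.e. raised to the 0.75 power.
Substitute x_2 = (x_2/x_1)·x_1 into the budget: x_1* = m/(p_1 + p_2·(x_2/x_1)).
Numerically x_2/x_1 = 0.502973, so x_1* = 196/(2 + 3·0.502973) = 55.8576.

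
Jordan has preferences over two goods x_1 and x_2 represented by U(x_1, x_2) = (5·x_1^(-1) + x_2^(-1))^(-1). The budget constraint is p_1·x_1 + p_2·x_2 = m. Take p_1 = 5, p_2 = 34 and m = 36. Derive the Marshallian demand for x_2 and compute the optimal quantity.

x_2* = 0.57

MRS = MU_x_1/MU_x_2 = 5·(x_2/x_1)^(2). Set equal to p_1/p_2.
Hence x_2/x_1 = ((1/5)·p_1/p_2)^(1/(2)), i.e. raised to the 0.5 power.
Substitute x_2 = (x_2/x_1)·x_1 into the budget: x_1* = m/(p_1 + p_2·(x_2/x_1)).
Numerically x_2/x_1 = 0.171499, so x_1* = 36/(5 + 34·0.171499) = 3.3238 and x_2* = 0.171499·3.3238 = 0.57.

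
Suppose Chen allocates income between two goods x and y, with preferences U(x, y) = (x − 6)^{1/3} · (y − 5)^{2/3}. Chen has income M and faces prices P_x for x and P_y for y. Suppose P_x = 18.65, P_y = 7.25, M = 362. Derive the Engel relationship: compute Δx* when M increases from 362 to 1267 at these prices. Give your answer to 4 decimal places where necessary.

MRS = (1/2)·(y−5)/(x−6). Tangency with P_x/P_y gives y−5 = 2·(P_x/P_y)·(x−6).
Substituting into the budget: x* = 6 + 1/3·(M − 6·P_x − 5·P_y)/P_x, and y* = 5 + 2/3·(…)/P_y.
Discretionary income = 362 − 6·18.65 − 5·7.25 = 213.85; x* = 6 + 1/3·213.85/18.65 = 9.8222.
At M' = 1267: x* = 25.9973. Change: 25.9973 − 9.8222 = 16.1752.

Δx* = 16.1752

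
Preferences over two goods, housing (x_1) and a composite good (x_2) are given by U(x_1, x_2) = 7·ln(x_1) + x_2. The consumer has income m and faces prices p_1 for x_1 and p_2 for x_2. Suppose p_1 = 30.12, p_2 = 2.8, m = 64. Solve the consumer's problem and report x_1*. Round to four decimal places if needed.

x_1* = 0.6507

Set MRS = p_1/p_2: (7/x_1)/1 = p_1/p_2.
So x_1*(p_1,p_2) = 7·p_2/p_1, independent of income; and x_2* = (m − 7·p_2)/p_2.
At the given prices: x_1* = 7·2.8/30.12 = 0.6507.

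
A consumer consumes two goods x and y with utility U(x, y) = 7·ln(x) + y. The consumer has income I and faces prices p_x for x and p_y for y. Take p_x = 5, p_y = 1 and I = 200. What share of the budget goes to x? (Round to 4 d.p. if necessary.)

So x*(p_x,p_y) = 7·p_y/p_x, independent of income; and y* = (I − 7·p_y)/p_y.
At the given prices: x* = 7·1/5 = 1.4, and y* = 193.
Expenditure on x: 5·1.4 = 7; share = 0.035.

share on x = 0.035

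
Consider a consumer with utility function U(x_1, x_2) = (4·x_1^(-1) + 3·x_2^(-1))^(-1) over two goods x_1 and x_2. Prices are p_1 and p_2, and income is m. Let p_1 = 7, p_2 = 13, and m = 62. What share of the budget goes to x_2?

share on x_2 = 0.5413

From the CES first-order condition, (4/3)·(x_2/x_1)^(2) = p_1/p_2.
Solve for the ratio: x_2/x_1 = [(3/4)·p_1/p_2]^(0.5).
Substitute x_2 = (x_2/x_1)·x_1 into the budget: x_1* = m/(p_1 + p_2·(x_2/x_1)).
Numerically x_2/x_1 = 0.635489, so x_1* = 62/(7 + 13·0.635489) = 4.0625 and x_2* = 0.635489·4.0625 = 2.5817.
Expenditure on x_2: 13·2.5817 = 33.5622; share = 0.5413.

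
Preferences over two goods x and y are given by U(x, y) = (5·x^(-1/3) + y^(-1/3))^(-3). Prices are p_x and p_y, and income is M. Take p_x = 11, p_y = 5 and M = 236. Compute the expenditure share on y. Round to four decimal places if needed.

MU_x ∝ 5·x^(-4/3), MU_y ∝ y^(-4/3), so MRS = 5·(y/x)^(4/3) = p_x/p_y.
Hence y/x = ((1/5)·p_x/p_y)^(1/(4/3)), i.e. raised to the 0.75 power.
With the ratio pinned down, the budget gives x* = M/(p_x + p_y·(y/x)) and y* = (y/x)·x*.
Numerically y/x = 0.540243, so x* = 236/(11 + 5·0.540243) = 17.2247 and y* = 0.540243·17.2247 = 9.3056.
Expenditure on y: 5·9.3056 = 46.5278; share = 0.1972.

share on y = 0.1972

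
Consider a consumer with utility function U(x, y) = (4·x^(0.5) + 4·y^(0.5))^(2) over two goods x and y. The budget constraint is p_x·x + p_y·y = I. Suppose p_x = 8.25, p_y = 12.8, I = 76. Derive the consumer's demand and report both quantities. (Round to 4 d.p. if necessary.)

x* = 5.6017, y* = 2.327

MRS = MU_x/MU_y = (y/x)^(0.5). Set equal to p_x/p_y.
Hence y/x = (p_x/p_y)^(1/(0.5)), i.e. raised to the 2 power.
Substitute y = (y/x)·x into the budget: x* = I/(p_x + p_y·(y/x)).
Numerically y/x = 0.415421, so x* = 76/(8.25 + 12.8·0.415421) = 5.6017 and y* = 0.415421·5.6017 = 2.327.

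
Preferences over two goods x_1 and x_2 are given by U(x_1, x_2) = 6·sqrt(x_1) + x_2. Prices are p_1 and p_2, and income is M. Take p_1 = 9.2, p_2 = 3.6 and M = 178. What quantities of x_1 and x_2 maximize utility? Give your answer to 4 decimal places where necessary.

x_1* = 1.3781, x_2* = 45.9227

Solve: √x_1 = 3·p_2/p_1, so x_1*(p_1,p_2) = (3·p_2/p_1)², and x_2* = (M − p_1·x_1*)/p_2.
Plugging in: x_1* = (3·3.6/9.2)² = 1.3781, x_2* = 45.9227.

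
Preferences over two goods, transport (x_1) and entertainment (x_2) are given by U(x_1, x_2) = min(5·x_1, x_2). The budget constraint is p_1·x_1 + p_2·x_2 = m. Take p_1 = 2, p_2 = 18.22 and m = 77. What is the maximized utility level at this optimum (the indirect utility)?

Leontief preferences: the optimum is at the kink where x_1/1 = x_2/5, i.e. x_2 = 5·x_1.
Budget: p_1·x_1 + p_2·5·x_1 = m, so (p_1 + 5·p_2)·x_1 = m.
Demand: x_1*(p_1,p_2,m) = m/(p_1 + 5·p_2), x_2* = 5·m/(p_1 + 5·p_2).
Here 2 + 5·18.22 = 93.1, giving x_1* = 0.8271 and x_2* = 4.1353.
Utility at the optimum: U(0.8271, 4.1353) = 4.1353.

V = 4.1353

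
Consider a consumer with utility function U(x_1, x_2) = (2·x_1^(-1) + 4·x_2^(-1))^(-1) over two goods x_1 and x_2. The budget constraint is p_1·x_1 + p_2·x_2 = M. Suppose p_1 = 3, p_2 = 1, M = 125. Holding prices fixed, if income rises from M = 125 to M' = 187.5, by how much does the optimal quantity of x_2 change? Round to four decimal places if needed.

Numerically x_2/x_1 = 2.44949, so x_1* = 125/(3 + 1·2.44949) = 22.9379 and x_2* = 2.44949·22.9379 = 56.1862.
At M' = 187.5: x_2* = 84.2793. Change: 84.2793 − 56.1862 = 28.0931.

Δx_2* = 28.0931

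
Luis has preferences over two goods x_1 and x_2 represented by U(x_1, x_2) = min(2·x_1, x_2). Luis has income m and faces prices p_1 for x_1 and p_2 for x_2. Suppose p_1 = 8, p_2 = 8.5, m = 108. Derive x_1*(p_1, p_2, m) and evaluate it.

With perfect complements, no substitution: consume in ratio x_1:x_2 = 1:2.
Budget: p_1·x_1 + p_2·2·x_1 = m, so (p_1 + 2·p_2)·x_1 = m.
Demand: x_1*(p_1,p_2,m) = m/(p_1 + 2·p_2), x_2* = 2·m/(p_1 + 2·p_2).
Here 8 + 2·8.5 = 25, giving x_1* = 4.32.

x_1* = 4.32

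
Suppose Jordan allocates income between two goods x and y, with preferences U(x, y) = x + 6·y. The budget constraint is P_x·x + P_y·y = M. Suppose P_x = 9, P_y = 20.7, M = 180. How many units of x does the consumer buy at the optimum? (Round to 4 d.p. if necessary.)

y gives more utility per dollar, so spend all income on y: y* = M/P_y, x* = 0.
Numerically: x* = 0, y* = 8.6957.

x* = 0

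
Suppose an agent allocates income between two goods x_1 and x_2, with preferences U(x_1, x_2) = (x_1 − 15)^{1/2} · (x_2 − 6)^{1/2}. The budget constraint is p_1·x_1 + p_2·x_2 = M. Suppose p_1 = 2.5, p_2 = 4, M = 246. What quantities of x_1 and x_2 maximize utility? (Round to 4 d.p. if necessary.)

x_1* = 51.9, x_2* = 29.0625

MRS = (x_2−6)/(x_1−15). Tangency with p_1/p_2 gives x_2−6 = (p_1/p_2)·(x_1−15).
Substituting into the budget: x_1* = 15 + 0.5·(M − 15·p_1 − 6·p_2)/p_1, and x_2* = 6 + 0.5·(…)/p_2.
Discretionary income = 246 − 15·2.5 − 6·4 = 184.5; x_1* = 15 + 0.5·184.5/2.5 = 51.9; x_2* = 6 + 0.5·184.5/4 = 29.0625.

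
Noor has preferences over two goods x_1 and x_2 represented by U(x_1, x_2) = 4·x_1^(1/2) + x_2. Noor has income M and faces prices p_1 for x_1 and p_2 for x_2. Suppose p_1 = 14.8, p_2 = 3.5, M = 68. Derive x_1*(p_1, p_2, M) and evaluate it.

x_1* = 0.2237

Utility is quasi-linear in x_2; the FOC for x_1 is 2/√x_1 = p_1/p_2.
Solve: √x_1 = 2·p_2/p_1, so x_1*(p_1,p_2) = (2·p_2/p_1)², and x_2* = (M − p_1·x_1*)/p_2.
Plugging in: x_1* = (2·3.5/14.8)² = 0.2237.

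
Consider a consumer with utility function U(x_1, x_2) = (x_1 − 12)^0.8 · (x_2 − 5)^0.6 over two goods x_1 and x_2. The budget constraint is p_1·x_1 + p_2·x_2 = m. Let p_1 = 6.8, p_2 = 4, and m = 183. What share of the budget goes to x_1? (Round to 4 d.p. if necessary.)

This is Cobb-Douglas in (x_1−12, x_2−5): tangency gives 0.8·p_2·(x_2−5) = 0.6·p_1·(x_1−12).
Substituting into the budget: x_1* = 12 + 4/7·(m − 12·p_1 − 5·p_2)/p_1, and x_2* = 5 + 3/7·(…)/p_2.
Discretionary income = 183 − 12·6.8 − 5·4 = 81.4; x_1* = 12 + 4/7·81.4/6.8 = 18.8403; x_2* = 5 + 3/7·81.4/4 = 13.7214.
Expenditure on x_1: 6.8·18.8403 = 128.1143; share = 0.7001.

share on x_1 = 0.7001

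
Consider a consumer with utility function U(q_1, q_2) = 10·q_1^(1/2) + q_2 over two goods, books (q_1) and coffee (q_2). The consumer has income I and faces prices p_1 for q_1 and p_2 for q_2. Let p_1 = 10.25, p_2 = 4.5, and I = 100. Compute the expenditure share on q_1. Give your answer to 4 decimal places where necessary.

Thus q_1* = (5·p_2/p_1)² — independent of I — with the rest of income spent on q_2.
Plugging in: q_1* = (5·4.5/10.25)² = 4.8186, q_2* = 11.2466.
Expenditure on q_1: 10.25·4.8186 = 49.3902; share = 0.4939.

share on q_1 = 0.4939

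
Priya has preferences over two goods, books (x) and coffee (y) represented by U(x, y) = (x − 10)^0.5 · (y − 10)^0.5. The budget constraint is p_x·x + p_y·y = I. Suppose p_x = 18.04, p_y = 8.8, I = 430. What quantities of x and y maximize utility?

MRS = (y−10)/(x−10). Tangency with p_x/p_y gives y−10 = (p_x/p_y)·(x−10).
Substituting into the budget: x* = 10 + 0.5·(I − 10·p_x − 10·p_y)/p_x, and y* = 10 + 0.5·(…)/p_y.
Discretionary income = 430 − 10·18.04 − 10·8.8 = 161.6; x* = 10 + 0.5·161.6/18.04 = 14.4789; y* = 10 + 0.5·161.6/8.8 = 19.1818.

x* = 14.4789, y* = 19.1818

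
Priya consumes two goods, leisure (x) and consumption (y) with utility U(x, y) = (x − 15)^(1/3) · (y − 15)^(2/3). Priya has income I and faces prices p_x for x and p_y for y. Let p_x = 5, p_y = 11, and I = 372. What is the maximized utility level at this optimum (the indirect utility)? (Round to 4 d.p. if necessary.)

This is Cobb-Douglas in (x−15, y−15): tangency gives 1/3·p_y·(y−15) = 2/3·p_x·(x−15).
Substituting into the budget: x* = 15 + 1/3·(I − 15·p_x − 15·p_y)/p_x, and y* = 15 + 2/3·(…)/p_y.
Discretionary income = 372 − 15·5 − 15·11 = 132; x* = 15 + 1/3·132/5 = 23.8; y* = 15 + 2/3·132/11 = 23.
Utility at the optimum: U(23.8, 23) = 8.2582.

V = 8.2582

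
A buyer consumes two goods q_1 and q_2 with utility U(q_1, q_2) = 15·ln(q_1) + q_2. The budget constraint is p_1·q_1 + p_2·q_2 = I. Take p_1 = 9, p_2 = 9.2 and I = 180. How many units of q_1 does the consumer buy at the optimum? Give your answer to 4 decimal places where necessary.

q_1* = 15.3333

MU_q_1 = 15/q_1, MU_q_2 = 1. Tangency: 15/q_1 = p_1/p_2.
So q_1*(p_1,p_2) = 15·p_2/p_1, independent of income; and q_2* = (I − 15·p_2)/p_2.
At the given prices: q_1* = 15·9.2/9 = 15.3333.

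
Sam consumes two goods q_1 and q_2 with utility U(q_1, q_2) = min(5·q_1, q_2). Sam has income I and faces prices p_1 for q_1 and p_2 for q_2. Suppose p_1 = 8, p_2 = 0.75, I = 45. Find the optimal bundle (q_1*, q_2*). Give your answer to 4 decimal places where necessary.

Leontief preferences: the optimum is at the kink where q_1/1 = q_2/5, i.e. q_2 = 5·q_1.
Budget: p_1·q_1 + p_2·5·q_1 = I, so (p_1 + 5·p_2)·q_1 = I.
Demand: q_1*(p_1,p_2,I) = I/(p_1 + 5·p_2), q_2* = 5·I/(p_1 + 5·p_2).
Here 8 + 5·0.75 = 11.75, giving q_1* = 3.8298 and q_2* = 19.1489.

q_1* = 3.8298, q_2* = 19.1489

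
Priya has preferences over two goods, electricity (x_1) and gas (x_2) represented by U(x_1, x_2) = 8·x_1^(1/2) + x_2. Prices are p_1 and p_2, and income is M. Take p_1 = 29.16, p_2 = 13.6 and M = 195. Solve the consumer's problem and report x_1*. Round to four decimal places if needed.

x_1* = 3.4803

MU_x_1 = 4/√x_1, MU_x_2 = 1. Tangency: 4/√x_1 = p_1/p_2.
Solve: √x_1 = 4·p_2/p_1, so x_1*(p_1,p_2) = (4·p_2/p_1)², and x_2* = (M − p_1·x_1*)/p_2.
Plugging in: x_1* = (4·13.6/29.16)² = 3.4803.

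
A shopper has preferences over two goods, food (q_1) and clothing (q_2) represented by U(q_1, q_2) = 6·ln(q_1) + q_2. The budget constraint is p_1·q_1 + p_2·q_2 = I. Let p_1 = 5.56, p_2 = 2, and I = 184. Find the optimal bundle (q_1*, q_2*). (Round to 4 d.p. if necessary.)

q_1* = 2.1583, q_2* = 86

MU_q_1 = 6/q_1, MU_q_2 = 1. Tangency: 6/q_1 = p_1/p_2.
So q_1*(p_1,p_2) = 6·p_2/p_1, independent of income; and q_2* = (I − 6·p_2)/p_2.
At the given prices: q_1* = 6·2/5.56 = 2.1583, and q_2* = 86.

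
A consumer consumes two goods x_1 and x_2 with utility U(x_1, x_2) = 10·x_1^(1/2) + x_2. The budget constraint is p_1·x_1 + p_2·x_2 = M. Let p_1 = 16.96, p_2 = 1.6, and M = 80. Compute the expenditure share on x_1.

share on x_1 = 0.0472

Set MRS = p_1/p_2: 5·x_1^(−1/2) = p_1/p_2.
Thus x_1* = (5·p_2/p_1)² — independent of M — with the rest of income spent on x_2.
Plugging in: x_1* = (5·1.6/16.96)² = 0.2225, x_2* = 47.6415.
Expenditure on x_1: 16.96·0.2225 = 3.7736; share = 0.0472.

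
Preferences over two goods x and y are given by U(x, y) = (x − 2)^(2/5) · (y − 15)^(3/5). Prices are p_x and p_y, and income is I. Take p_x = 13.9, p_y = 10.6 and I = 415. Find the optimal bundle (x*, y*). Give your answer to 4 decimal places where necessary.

Let x' = x−2, y' = y−15. MRS = (2/3)·y'/x' = p_x/p_y.
After buying the subsistence bundle (2, 15), a share 0.4 of the remaining income goes to x: x* = 2 + 0.4·(I − 2p_x − 15p_y)/p_x.
Discretionary income = 415 − 2·13.9 − 15·10.6 = 228.2; x* = 2 + 0.4·228.2/13.9 = 8.5669; y* = 15 + 0.6·228.2/10.6 = 27.917.

x* = 8.5669, y* = 27.917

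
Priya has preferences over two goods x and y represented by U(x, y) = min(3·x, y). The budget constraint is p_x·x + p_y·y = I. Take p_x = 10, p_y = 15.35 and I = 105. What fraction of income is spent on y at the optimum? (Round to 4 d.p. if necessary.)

Demand: x*(p_x,p_y,I) = I/(p_x + 3·p_y), y* = 3·I/(p_x + 3·p_y).
Here 10 + 3·15.35 = 56.05, giving x* = 1.8733 and y* = 5.62.
Expenditure on y: 15.35·5.62 = 86.2667; share = 0.8216.

share on y = 0.8216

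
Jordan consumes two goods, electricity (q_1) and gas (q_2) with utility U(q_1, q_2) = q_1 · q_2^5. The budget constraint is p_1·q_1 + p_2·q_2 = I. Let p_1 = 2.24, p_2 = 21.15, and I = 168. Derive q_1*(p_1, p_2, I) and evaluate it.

Tangency: MRS = (1/5)·q_2/q_1 = p_1/p_2.
So p_2·q_2 = 5·p_1·q_1; combined with the budget, a share 1/6 of income goes to q_1.
Demand: q_1*(p_1,p_2,I) = 1/6·I/p_1 and q_2* = 5/6·I/p_2.
At p_1=2.24, p_2=21.15, I=168: q_1* = 1/6·168/2.24 = 12.5.

q_1* = 12.5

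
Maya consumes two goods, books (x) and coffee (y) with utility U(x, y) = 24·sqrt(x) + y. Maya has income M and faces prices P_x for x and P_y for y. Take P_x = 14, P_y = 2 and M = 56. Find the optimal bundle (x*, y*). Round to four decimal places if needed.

Set MRS = P_x/P_y: 12·x^(−1/2) = P_x/P_y.
Solve: √x = 12·P_y/P_x, so x*(P_x,P_y) = (12·P_y/P_x)², and y* = (M − P_x·x*)/P_y.
Plugging in: x* = (12·2/14)² = 2.9388, y* = 7.4286.

x* = 2.9388, y* = 7.4286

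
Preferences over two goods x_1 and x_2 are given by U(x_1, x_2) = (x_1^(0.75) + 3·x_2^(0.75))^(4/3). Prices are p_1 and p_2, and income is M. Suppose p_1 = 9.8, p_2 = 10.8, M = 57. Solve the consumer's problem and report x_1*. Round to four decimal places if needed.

MRS = MU_x_1/MU_x_2 = (1/3)·(x_2/x_1)^(0.25). Set equal to p_1/p_2.
Solve for the ratio: x_2/x_1 = [3·p_1/p_2]^(4).
Substitute x_2 = (x_2/x_1)·x_1 into the budget: x_1* = M/(p_1 + p_2·(x_2/x_1)).
Numerically x_2/x_1 = 54.915419, so x_1* = 57/(9.8 + 10.8·54.915419) = 0.0945.

x_1* = 0.0945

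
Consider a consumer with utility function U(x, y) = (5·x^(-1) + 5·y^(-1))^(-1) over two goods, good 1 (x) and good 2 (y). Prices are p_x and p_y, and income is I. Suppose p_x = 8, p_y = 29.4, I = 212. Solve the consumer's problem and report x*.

x* = 9.0846

Substitute y = (y/x)·x into the budget: x* = I/(p_x + p_y·(y/x)).
Numerically y/x = 0.521641, so x* = 212/(8 + 29.4·0.521641) = 9.0846.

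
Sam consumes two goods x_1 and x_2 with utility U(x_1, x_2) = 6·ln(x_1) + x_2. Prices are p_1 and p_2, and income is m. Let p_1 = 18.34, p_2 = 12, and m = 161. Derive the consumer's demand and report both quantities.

MU_x_1 = 6/x_1, MU_x_2 = 1. Tangency: 6/x_1 = p_1/p_2.
So x_1*(p_1,p_2) = 6·p_2/p_1, independent of income; and x_2* = (m − 6·p_2)/p_2.
At the given prices: x_1* = 6·12/18.34 = 3.9258, and x_2* = 7.4167.

x_1* = 3.9258, x_2* = 7.4167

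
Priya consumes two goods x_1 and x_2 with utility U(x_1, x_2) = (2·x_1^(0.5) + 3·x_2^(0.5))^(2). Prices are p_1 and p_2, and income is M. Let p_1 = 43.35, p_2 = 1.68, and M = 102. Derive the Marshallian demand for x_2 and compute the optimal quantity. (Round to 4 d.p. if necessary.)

MU_x_1 ∝ 2·x_1^(-0.5), MU_x_2 ∝ 3·x_2^(-0.5), so MRS = (2/3)·(x_2/x_1)^(0.5) = p_1/p_2.
Solve for the ratio: x_2/x_1 = [(3/2)·p_1/p_2]^(2).
With the ratio pinned down, the budget gives x_1* = M/(p_1 + p_2·(x_2/x_1)) and x_2* = (x_2/x_1)·x_1*.
Numerically x_2/x_1 = 1498.104672, so x_1* = 102/(43.35 + 1.68·1498.104672) = 0.0398 and x_2* = 1498.104672·0.0398 = 59.6862.

x_2* = 59.6862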